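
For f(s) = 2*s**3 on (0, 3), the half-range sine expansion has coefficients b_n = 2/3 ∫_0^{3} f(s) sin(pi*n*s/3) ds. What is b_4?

b_4 = 2/3 ∫_0^{3} (2*s**3) sin(4*pi*s/3) ds.
Integrating by parts three times (tabular method), an antiderivative of (2*s**3) sin(4*pi*s/3) is -3*s**3*cos(4*pi*s/3)/(2*pi) + 27*s**2*sin(4*pi*s/3)/(8*pi**2) + 81*s*cos(4*pi*s/3)/(16*pi**3) - 243*sin(4*pi*s/3)/(64*pi**4); evaluating from 0 to 3: ∫_{0}^{3} (2*s**3) sin(4*pi*s/3) ds = (81*(3 - 8*pi**2)/(16*pi**3)) - (0) = 81*(3 - 8*pi**2)/(16*pi**3).
Hence b_4 = (2/3)·(81*(3 - 8*pi**2)/(16*pi**3)) = -27/pi + 81/(8*pi**3).

-27/pi + 81/(8*pi**3)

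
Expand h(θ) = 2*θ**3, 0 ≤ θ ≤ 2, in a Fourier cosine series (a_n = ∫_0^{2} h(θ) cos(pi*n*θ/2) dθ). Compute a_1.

a_1 = ∫_0^{2} (2*θ**3) cos(pi*θ/2) dθ.
Integrating by parts three times (tabular method), an antiderivative of (2*θ**3) cos(pi*θ/2) is 4*θ**3*sin(pi*θ/2)/pi + 24*θ**2*cos(pi*θ/2)/pi**2 - 96*θ*sin(pi*θ/2)/pi**3 - 192*cos(pi*θ/2)/pi**4; evaluating from 0 to 2: ∫_{0}^{2} (2*θ**3) cos(pi*θ/2) dθ = (96*(2 - pi**2)/pi**4) - (-192/pi**4) = 96*(4 - pi**2)/pi**4.
Hence a_1 = 96*(4 - pi**2)/pi**4.

96*(4 - pi**2)/pi**4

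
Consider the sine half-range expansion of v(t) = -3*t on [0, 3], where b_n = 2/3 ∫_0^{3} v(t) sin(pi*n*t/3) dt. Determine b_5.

b_5 = 2/3 ∫_0^{3} (-3*t) sin(5*pi*t/3) dt.
Integrating by parts (boundary term plus one more integral), an antiderivative of (-3*t) sin(5*pi*t/3) is 9*t*cos(5*pi*t/3)/(5*pi) - 27*sin(5*pi*t/3)/(25*pi**2); evaluating from 0 to 3: ∫_{0}^{3} (-3*t) sin(5*pi*t/3) dt = (-27/(5*pi)) - (0) = -27/(5*pi).
Hence b_5 = (2/3)·(-27/(5*pi)) = -18/(5*pi).

-18/(5*pi)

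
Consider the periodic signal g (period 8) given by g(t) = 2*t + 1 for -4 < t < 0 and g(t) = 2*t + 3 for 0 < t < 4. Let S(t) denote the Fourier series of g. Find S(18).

t = 18 differs from t = 2 by 2 full period(s), and the series is 8-periodic.
g is continuous at t = 2 with value 7, so the series converges to 7 there.

7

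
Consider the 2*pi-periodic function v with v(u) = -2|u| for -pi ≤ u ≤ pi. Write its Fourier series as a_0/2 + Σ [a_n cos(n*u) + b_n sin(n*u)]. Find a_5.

a_5 = 1/pi ∫_{-pi}^{pi} v(u) cos(5*u) du.
v is even and cos(5*u) is even, so the integrand is even and a_5 = 2/pi ∫_0^{pi} v(u) cos(5*u) du.
Integrating by parts (boundary term plus one more integral), an antiderivative of (-2*u) cos(5*u) is -2*u*sin(5*u)/5 - 2*cos(5*u)/25; evaluating from 0 to pi: ∫_{0}^{pi} (-2*u) cos(5*u) du = (2/25) - (-2/25) = 4/25.
Hence a_5 = (2/pi)·(4/25) = 8/(25*pi).

8/(25*pi)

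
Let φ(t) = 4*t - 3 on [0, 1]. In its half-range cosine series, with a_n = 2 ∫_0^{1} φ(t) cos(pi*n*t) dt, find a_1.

a_1 = 2 ∫_0^{1} (4*t - 3) cos(pi*t) dt.
Integrating by parts (boundary term plus one more integral), an antiderivative of (4*t - 3) cos(pi*t) is 4*t*sin(pi*t)/pi - 3*sin(pi*t)/pi + 4*cos(pi*t)/pi**2; evaluating from 0 to 1: ∫_{0}^{1} (4*t - 3) cos(pi*t) dt = (-4/pi**2) - (4/pi**2) = -8/pi**2.
Hence a_1 = 2·(-8/pi**2) = -16/pi**2.

-16/pi**2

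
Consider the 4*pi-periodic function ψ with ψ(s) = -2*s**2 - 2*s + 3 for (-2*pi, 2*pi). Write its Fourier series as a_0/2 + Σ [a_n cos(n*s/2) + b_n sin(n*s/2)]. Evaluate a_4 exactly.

-2

a_4 = (1/(2*pi)) ∫_{-2*pi}^{2*pi} ψ(s) cos(2*s) ds.
Integrating by parts twice (tabular method), an antiderivative of (-2*s**2 - 2*s + 3) cos(2*s) is -s**2*sin(2*s) - s*sin(2*s) - s*cos(2*s) + 2*sin(2*s) - cos(2*s)/2; evaluating from -2*pi to 2*pi: ∫_{-2*pi}^{2*pi} (-2*s**2 - 2*s + 3) cos(2*s) ds = (-2*pi - 1/2) - (-1/2 + 2*pi) = -4*pi.
Hence a_4 = (1/(2*pi))·(-4*pi) = -2.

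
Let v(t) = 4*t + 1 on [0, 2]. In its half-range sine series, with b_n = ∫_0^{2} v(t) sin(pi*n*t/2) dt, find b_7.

b_7 = ∫_0^{2} (4*t + 1) sin(7*pi*t/2) dt.
Integrating by parts (boundary term plus one more integral), an antiderivative of (4*t + 1) sin(7*pi*t/2) is -8*t*cos(7*pi*t/2)/(7*pi) + 16*sin(7*pi*t/2)/(49*pi**2) - 2*cos(7*pi*t/2)/(7*pi); evaluating from 0 to 2: ∫_{0}^{2} (4*t + 1) sin(7*pi*t/2) dt = (18/(7*pi)) - (-2/(7*pi)) = 20/(7*pi).
Hence b_7 = 20/(7*pi).

20/(7*pi)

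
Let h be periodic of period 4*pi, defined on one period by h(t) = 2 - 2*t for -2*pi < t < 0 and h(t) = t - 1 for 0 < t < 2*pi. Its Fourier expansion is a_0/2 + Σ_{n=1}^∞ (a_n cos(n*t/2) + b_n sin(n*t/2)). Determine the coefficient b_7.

b_7 = (1/(2*pi)) ∫_{-2*pi}^{2*pi} h(t) sin(7*t/2) dt.
Split the integral at the breakpoints.
Integrating by parts (boundary term plus one more integral), an antiderivative of (2 - 2*t) sin(7*t/2) is 4*t*cos(7*t/2)/7 - 8*sin(7*t/2)/49 - 4*cos(7*t/2)/7; evaluating from -2*pi to 0: ∫_{-2*pi}^{0} (2 - 2*t) sin(7*t/2) dt = (-4/7) - (4/7 + 8*pi/7) = -8*pi/7 - 8/7.
Integrating by parts (boundary term plus one more integral), an antiderivative of (t - 1) sin(7*t/2) is -2*t*cos(7*t/2)/7 + 4*sin(7*t/2)/49 + 2*cos(7*t/2)/7; evaluating from 0 to 2*pi: ∫_{0}^{2*pi} (t - 1) sin(7*t/2) dt = (-2/7 + 4*pi/7) - (2/7) = -4/7 + 4*pi/7.
Summing the pieces and multiplying by (1/(2*pi)) gives b_7 = 2*(-pi - 3)/(7*pi).

2*(-pi - 3)/(7*pi)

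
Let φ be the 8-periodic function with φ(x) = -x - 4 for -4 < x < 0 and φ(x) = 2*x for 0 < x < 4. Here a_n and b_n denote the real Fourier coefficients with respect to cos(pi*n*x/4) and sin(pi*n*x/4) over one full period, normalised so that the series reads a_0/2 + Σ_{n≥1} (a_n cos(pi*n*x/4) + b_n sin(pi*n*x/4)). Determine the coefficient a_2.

0

a_2 = 1/4 ∫_{-4}^{4} φ(x) cos(pi*x/2) dx.
Split the integral at the breakpoints.
Integrating by parts (boundary term plus one more integral), an antiderivative of (-x - 4) cos(pi*x/2) is -2*x*sin(pi*x/2)/pi - 8*sin(pi*x/2)/pi - 4*cos(pi*x/2)/pi**2; evaluating from -4 to 0: ∫_{-4}^{0} (-x - 4) cos(pi*x/2) dx = (-4/pi**2) - (-4/pi**2) = 0.
Integrating by parts (boundary term plus one more integral), an antiderivative of (2*x) cos(pi*x/2) is 4*x*sin(pi*x/2)/pi + 8*cos(pi*x/2)/pi**2; evaluating from 0 to 4: ∫_{0}^{4} (2*x) cos(pi*x/2) dx = (8/pi**2) - (8/pi**2) = 0.
Summing the pieces and multiplying by (1/4) gives a_2 = 0.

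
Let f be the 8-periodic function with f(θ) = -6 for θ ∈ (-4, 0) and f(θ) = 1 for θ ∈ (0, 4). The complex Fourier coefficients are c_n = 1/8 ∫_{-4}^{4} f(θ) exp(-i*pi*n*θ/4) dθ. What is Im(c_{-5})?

7/(5*pi)

Since f is real-valued, Im(c_{-5}) = -1/8 ∫_{-4}^{4} f(θ) sin(-5*pi*θ/4) dθ = b_{5}/2.
Split the integral at the breakpoints.
Directly, an antiderivative of (-6) sin(-5*pi*θ/4) is -24*cos(5*pi*θ/4)/(5*pi); evaluating from -4 to 0: ∫_{-4}^{0} (-6) sin(-5*pi*θ/4) dθ = (-24/(5*pi)) - (24/(5*pi)) = -48/(5*pi).
Directly, an antiderivative of (1) sin(-5*pi*θ/4) is 4*cos(5*pi*θ/4)/(5*pi); evaluating from 0 to 4: ∫_{0}^{4} (1) sin(-5*pi*θ/4) dθ = (-4/(5*pi)) - (4/(5*pi)) = -8/(5*pi).
So ∫_{-4}^{4} f(θ) sin(-5*pi*θ/4) dθ = -56/(5*pi).
Hence Im(c_{-5}) = (-1/8)·(-56/(5*pi)) = 7/(5*pi).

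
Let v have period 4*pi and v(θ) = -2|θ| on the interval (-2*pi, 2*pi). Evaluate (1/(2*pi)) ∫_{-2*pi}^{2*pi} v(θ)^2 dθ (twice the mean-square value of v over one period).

(1/(2*pi)) ∫_{-2*pi}^{2*pi} v(θ)^2 dθ = (1/(2*pi)) · (64*pi**3/3) = 32*pi**2/3.

32*pi**2/3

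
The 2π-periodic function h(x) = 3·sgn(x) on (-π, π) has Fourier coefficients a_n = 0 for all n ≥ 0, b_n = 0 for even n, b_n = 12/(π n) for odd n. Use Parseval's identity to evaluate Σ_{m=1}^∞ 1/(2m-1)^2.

Parseval: Σ b_n^2 = (1/π) ∫_{-π}^{π} h(x)^2 dx = 18.
Only odd n contribute, with b_n^2 = 144/(π^2 n^2), so Σ_{m≥1} 1/(2m-1)^2 = π^2·(18)/144 = pi**2/8.

pi**2/8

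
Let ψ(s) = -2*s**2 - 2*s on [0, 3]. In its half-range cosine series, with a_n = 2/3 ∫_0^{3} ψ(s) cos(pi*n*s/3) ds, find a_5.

a_5 = 2/3 ∫_0^{3} (-2*s**2 - 2*s) cos(5*pi*s/3) ds.
Integrating by parts twice (tabular method), an antiderivative of (-2*s**2 - 2*s) cos(5*pi*s/3) is -6*s**2*sin(5*pi*s/3)/(5*pi) - 6*s*sin(5*pi*s/3)/(5*pi) - 36*s*cos(5*pi*s/3)/(25*pi**2) + 108*sin(5*pi*s/3)/(125*pi**3) - 18*cos(5*pi*s/3)/(25*pi**2); evaluating from 0 to 3: ∫_{0}^{3} (-2*s**2 - 2*s) cos(5*pi*s/3) ds = (126/(25*pi**2)) - (-18/(25*pi**2)) = 144/(25*pi**2).
Hence a_5 = (2/3)·(144/(25*pi**2)) = 96/(25*pi**2).

96/(25*pi**2)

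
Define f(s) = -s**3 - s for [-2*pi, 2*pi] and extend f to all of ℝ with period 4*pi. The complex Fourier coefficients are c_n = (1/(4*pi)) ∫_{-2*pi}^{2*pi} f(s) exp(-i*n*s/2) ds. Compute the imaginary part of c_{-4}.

Since f is real-valued, Im(c_{-4}) = -(1/(4*pi)) ∫_{-2*pi}^{2*pi} f(s) sin(-2*s) ds = b_{4}/2.
f is odd and sin(-2*s) is odd, so the integrand is even: ∫_{-2*pi}^{2*pi} f(s) sin(-2*s) ds = 2∫_0^{2*pi} f(s) sin(-2*s) ds.
Integrating by parts three times (tabular method), an antiderivative of (-s**3 - s) sin(-2*s) is -s**3*cos(2*s)/2 + 3*s**2*sin(2*s)/4 + s*cos(2*s)/4 - sin(2*s)/8; evaluating from 0 to 2*pi: ∫_{0}^{2*pi} (-s**3 - s) sin(-2*s) ds = (-4*pi**3 + pi/2) - (0) = -4*pi**3 + pi/2.
So ∫_{-2*pi}^{2*pi} f(s) sin(-2*s) ds = pi - 8*pi**3.
Hence Im(c_{-4}) = (-1/(4*pi))·(pi - 8*pi**3) = -1/4 + 2*pi**2.

-1/4 + 2*pi**2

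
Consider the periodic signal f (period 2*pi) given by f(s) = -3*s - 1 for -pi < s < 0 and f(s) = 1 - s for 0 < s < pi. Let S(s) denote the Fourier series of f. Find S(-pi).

At s = -pi the one-sided limits are f(-pi^-) = 1 - pi and f(-pi^+) = -1 + 3*pi.
By Dirichlet's theorem the series converges to their average, [(1 - pi) + (-1 + 3*pi)]/2 = pi.

pi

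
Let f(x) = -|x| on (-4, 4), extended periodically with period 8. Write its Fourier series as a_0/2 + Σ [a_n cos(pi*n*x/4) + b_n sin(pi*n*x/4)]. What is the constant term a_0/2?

a_0 = 1/4 ∫_{-4}^{4} f(x) dx = 1/4 · (-16) = -4.
So the constant term a_0/2 = -2.

-2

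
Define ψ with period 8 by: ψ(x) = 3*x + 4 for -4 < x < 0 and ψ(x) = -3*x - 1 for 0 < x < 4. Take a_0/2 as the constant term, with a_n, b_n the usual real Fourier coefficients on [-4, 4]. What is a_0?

-9

a_0 = 1/4 ∫_{-4}^{4} ψ(x) dx = 1/4 · (-36) = -9.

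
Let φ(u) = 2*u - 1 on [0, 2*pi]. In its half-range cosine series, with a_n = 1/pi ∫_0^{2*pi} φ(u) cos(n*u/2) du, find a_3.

a_3 = 1/pi ∫_0^{2*pi} (2*u - 1) cos(3*u/2) du.
Integrating by parts (boundary term plus one more integral), an antiderivative of (2*u - 1) cos(3*u/2) is 4*u*sin(3*u/2)/3 - 2*sin(3*u/2)/3 + 8*cos(3*u/2)/9; evaluating from 0 to 2*pi: ∫_{0}^{2*pi} (2*u - 1) cos(3*u/2) du = (-8/9) - (8/9) = -16/9.
Hence a_3 = (1/pi)·(-16/9) = -16/(9*pi).

-16/(9*pi)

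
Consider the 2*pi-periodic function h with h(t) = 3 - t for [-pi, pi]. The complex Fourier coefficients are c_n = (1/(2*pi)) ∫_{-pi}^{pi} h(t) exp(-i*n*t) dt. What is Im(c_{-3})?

-1/3

Since h is real-valued, Im(c_{-3}) = -(1/(2*pi)) ∫_{-pi}^{pi} h(t) sin(-3*t) dt = b_{3}/2.
Integrating by parts (boundary term plus one more integral), an antiderivative of (3 - t) sin(-3*t) is -t*cos(3*t)/3 + sin(3*t)/9 + cos(3*t); evaluating from -pi to pi: ∫_{-pi}^{pi} (3 - t) sin(-3*t) dt = (-1 + pi/3) - (-pi/3 - 1) = 2*pi/3.
Hence Im(c_{-3}) = (-1/(2*pi))·(2*pi/3) = -1/3.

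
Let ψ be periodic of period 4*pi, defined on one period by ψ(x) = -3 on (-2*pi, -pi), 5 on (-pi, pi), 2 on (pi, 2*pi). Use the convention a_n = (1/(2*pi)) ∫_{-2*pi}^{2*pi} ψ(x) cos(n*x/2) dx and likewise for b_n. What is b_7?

b_7 = (1/(2*pi)) ∫_{-2*pi}^{2*pi} ψ(x) sin(7*x/2) dx.
Split the integral at the breakpoints.
Directly, an antiderivative of (-3) sin(7*x/2) is 6*cos(7*x/2)/7; evaluating from -2*pi to -pi: ∫_{-2*pi}^{-pi} (-3) sin(7*x/2) dx = (0) - (-6/7) = 6/7.
Directly, an antiderivative of (5) sin(7*x/2) is -10*cos(7*x/2)/7; evaluating from -pi to pi: ∫_{-pi}^{pi} (5) sin(7*x/2) dx = (0) - (0) = 0.
Directly, an antiderivative of (2) sin(7*x/2) is -4*cos(7*x/2)/7; evaluating from pi to 2*pi: ∫_{pi}^{2*pi} (2) sin(7*x/2) dx = (4/7) - (0) = 4/7.
Summing the pieces and multiplying by (1/(2*pi)) gives b_7 = 5/(7*pi).

5/(7*pi)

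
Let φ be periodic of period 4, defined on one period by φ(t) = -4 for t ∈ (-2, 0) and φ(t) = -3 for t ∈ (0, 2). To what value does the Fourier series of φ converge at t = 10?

t = 10 differs from t = 2 by 2 full period(s), and the series is 4-periodic.
At t = 2 the one-sided limits are φ(2^-) = -3 and φ(2^+) = -4.
By Dirichlet's theorem the series converges to their average, [(-3) + (-4)]/2 = -7/2.

-7/2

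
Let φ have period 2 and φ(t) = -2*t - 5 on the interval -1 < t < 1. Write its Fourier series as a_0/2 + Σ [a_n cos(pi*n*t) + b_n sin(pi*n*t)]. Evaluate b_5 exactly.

b_5 = ∫_{-1}^{1} φ(t) sin(5*pi*t) dt.
Integrating by parts (boundary term plus one more integral), an antiderivative of (-2*t - 5) sin(5*pi*t) is 2*t*cos(5*pi*t)/(5*pi) - 2*sin(5*pi*t)/(25*pi**2) + cos(5*pi*t)/pi; evaluating from -1 to 1: ∫_{-1}^{1} (-2*t - 5) sin(5*pi*t) dt = (-7/(5*pi)) - (-3/(5*pi)) = -4/(5*pi).
Hence b_5 = -4/(5*pi).

-4/(5*pi)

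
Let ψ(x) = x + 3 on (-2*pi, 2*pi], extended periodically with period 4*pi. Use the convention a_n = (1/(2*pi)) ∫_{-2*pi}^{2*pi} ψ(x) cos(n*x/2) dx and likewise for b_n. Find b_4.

b_4 = (1/(2*pi)) ∫_{-2*pi}^{2*pi} ψ(x) sin(2*x) dx.
Integrating by parts (boundary term plus one more integral), an antiderivative of (x + 3) sin(2*x) is -x*cos(2*x)/2 + sin(2*x)/4 - 3*cos(2*x)/2; evaluating from -2*pi to 2*pi: ∫_{-2*pi}^{2*pi} (x + 3) sin(2*x) dx = (-pi - 3/2) - (-3/2 + pi) = -2*pi.
Hence b_4 = (1/(2*pi))·(-2*pi) = -1.

-1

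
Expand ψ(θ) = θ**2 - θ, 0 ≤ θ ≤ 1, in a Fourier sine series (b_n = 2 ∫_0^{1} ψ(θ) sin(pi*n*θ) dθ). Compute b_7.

b_7 = 2 ∫_0^{1} (θ**2 - θ) sin(7*pi*θ) dθ.
Integrating by parts twice (tabular method), an antiderivative of (θ**2 - θ) sin(7*pi*θ) is -θ**2*cos(7*pi*θ)/(7*pi) + 2*θ*sin(7*pi*θ)/(49*pi**2) + θ*cos(7*pi*θ)/(7*pi) - sin(7*pi*θ)/(49*pi**2) + 2*cos(7*pi*θ)/(343*pi**3); evaluating from 0 to 1: ∫_{0}^{1} (θ**2 - θ) sin(7*pi*θ) dθ = (-2/(343*pi**3)) - (2/(343*pi**3)) = -4/(343*pi**3).
Hence b_7 = 2·(-4/(343*pi**3)) = -8/(343*pi**3).

-8/(343*pi**3)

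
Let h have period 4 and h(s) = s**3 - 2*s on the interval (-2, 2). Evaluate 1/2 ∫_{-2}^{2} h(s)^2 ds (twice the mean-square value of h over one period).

1/2 ∫_{-2}^{2} h(s)^2 ds = 1/2 · (704/105) = 352/105.

352/105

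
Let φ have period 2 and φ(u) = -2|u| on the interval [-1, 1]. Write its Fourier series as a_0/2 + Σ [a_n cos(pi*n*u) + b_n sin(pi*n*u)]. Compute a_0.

-2

a_0 = ∫_{-1}^{1} φ(u) du = -2.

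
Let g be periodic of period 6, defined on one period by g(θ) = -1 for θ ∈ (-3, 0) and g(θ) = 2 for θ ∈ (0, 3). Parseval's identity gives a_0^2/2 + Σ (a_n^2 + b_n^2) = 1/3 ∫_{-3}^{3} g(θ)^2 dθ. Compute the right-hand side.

5

1/3 ∫_{-3}^{3} g(θ)^2 dθ = 1/3 · (15) = 5.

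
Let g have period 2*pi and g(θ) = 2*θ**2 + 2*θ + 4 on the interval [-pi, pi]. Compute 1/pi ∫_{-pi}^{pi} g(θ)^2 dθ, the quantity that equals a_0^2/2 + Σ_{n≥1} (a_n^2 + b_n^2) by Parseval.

1/pi ∫_{-pi}^{pi} g(θ)^2 dθ = 1/pi · (8*pi*(60 + 25*pi**2 + 3*pi**4)/15) = 32 + 40*pi**2/3 + 8*pi**4/5.

32 + 40*pi**2/3 + 8*pi**4/5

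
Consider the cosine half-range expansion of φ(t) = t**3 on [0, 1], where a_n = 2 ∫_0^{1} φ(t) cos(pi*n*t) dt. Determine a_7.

a_7 = 2 ∫_0^{1} (t**3) cos(7*pi*t) dt.
Integrating by parts three times (tabular method), an antiderivative of (t**3) cos(7*pi*t) is t**3*sin(7*pi*t)/(7*pi) + 3*t**2*cos(7*pi*t)/(49*pi**2) - 6*t*sin(7*pi*t)/(343*pi**3) - 6*cos(7*pi*t)/(2401*pi**4); evaluating from 0 to 1: ∫_{0}^{1} (t**3) cos(7*pi*t) dt = (3*(2 - 49*pi**2)/(2401*pi**4)) - (-6/(2401*pi**4)) = 3*(4 - 49*pi**2)/(2401*pi**4).
Hence a_7 = 2·(3*(4 - 49*pi**2)/(2401*pi**4)) = 6*(4 - 49*pi**2)/(2401*pi**4).

6*(4 - 49*pi**2)/(2401*pi**4)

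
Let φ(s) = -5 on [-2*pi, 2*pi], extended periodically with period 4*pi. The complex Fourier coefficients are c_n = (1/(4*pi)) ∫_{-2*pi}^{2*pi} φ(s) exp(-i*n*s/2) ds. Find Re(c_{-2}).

Since φ is real-valued, Re(c_{-2}) = (1/(4*pi)) ∫_{-2*pi}^{2*pi} φ(s) cos(-s) ds = a_{2}/2.
φ is even and cos(-s) is even, so the integrand is even: ∫_{-2*pi}^{2*pi} φ(s) cos(-s) ds = 2∫_0^{2*pi} φ(s) cos(-s) ds.
Directly, an antiderivative of (-5) cos(-s) is -5*sin(s); evaluating from 0 to 2*pi: ∫_{0}^{2*pi} (-5) cos(-s) ds = (0) - (0) = 0.
So ∫_{-2*pi}^{2*pi} φ(s) cos(-s) ds = 0.
Hence Re(c_{-2}) = (1/(4*pi))·(0) = 0.

0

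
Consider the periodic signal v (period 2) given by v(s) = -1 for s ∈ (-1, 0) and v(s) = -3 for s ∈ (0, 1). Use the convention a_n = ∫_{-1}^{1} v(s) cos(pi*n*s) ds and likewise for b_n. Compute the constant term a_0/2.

a_0 = ∫_{-1}^{1} v(s) ds = -4.
So the constant term a_0/2 = -2.

-2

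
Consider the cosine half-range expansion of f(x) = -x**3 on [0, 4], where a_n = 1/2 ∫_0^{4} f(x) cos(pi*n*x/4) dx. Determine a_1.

a_1 = 1/2 ∫_0^{4} (-x**3) cos(pi*x/4) dx.
Integrating by parts three times (tabular method), an antiderivative of (-x**3) cos(pi*x/4) is -4*x**3*sin(pi*x/4)/pi - 48*x**2*cos(pi*x/4)/pi**2 + 384*x*sin(pi*x/4)/pi**3 + 1536*cos(pi*x/4)/pi**4; evaluating from 0 to 4: ∫_{0}^{4} (-x**3) cos(pi*x/4) dx = (768*(-2 + pi**2)/pi**4) - (1536/pi**4) = 768*(-4 + pi**2)/pi**4.
Hence a_1 = (1/2)·(768*(-4 + pi**2)/pi**4) = 384*(-4 + pi**2)/pi**4.

384*(-4 + pi**2)/pi**4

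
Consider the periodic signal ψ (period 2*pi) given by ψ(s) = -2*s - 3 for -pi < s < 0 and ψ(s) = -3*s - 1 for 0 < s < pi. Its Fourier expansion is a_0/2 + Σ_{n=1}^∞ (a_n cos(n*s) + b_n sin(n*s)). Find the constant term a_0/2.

-2 - pi/4

a_0 = 1/pi ∫_{-pi}^{pi} ψ(s) ds = 1/pi · (-pi*(pi + 8)/2) = -4 - pi/2.
So the constant term a_0/2 = -2 - pi/4.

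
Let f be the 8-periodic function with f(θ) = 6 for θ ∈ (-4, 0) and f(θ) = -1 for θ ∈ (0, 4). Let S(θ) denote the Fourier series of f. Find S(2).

f is continuous at θ = 2 with value -1, so the series converges to -1 there.

-1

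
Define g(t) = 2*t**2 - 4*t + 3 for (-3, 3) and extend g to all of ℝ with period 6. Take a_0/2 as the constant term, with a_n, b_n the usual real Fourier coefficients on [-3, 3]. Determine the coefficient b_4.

6/pi

b_4 = 1/3 ∫_{-3}^{3} g(t) sin(4*pi*t/3) dt.
Integrating by parts twice (tabular method), an antiderivative of (2*t**2 - 4*t + 3) sin(4*pi*t/3) is -3*t**2*cos(4*pi*t/3)/(2*pi) + 9*t*sin(4*pi*t/3)/(4*pi**2) + 3*t*cos(4*pi*t/3)/pi - 9*sin(4*pi*t/3)/(4*pi**2) - 9*cos(4*pi*t/3)/(4*pi) + 27*cos(4*pi*t/3)/(16*pi**3); evaluating from -3 to 3: ∫_{-3}^{3} (2*t**2 - 4*t + 3) sin(4*pi*t/3) dt = (27*(1 - 4*pi**2)/(16*pi**3)) - (9*(3 - 44*pi**2)/(16*pi**3)) = 18/pi.
Hence b_4 = (1/3)·(18/pi) = 6/pi.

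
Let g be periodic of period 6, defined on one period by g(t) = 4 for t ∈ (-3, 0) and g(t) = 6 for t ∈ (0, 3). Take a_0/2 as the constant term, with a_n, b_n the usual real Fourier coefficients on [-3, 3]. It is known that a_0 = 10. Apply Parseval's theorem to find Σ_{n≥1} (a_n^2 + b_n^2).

2

Parseval: a_0^2/2 + Σ_{n≥1} (a_n^2+b_n^2) = 1/3 ∫_{-3}^{3} g(t)^2 dt = 52.
Subtract a_0^2/2 = 50: Σ (a_n^2+b_n^2) = 2.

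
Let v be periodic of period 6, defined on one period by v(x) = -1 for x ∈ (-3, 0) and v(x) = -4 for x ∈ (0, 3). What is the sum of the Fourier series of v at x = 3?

At x = 3 the one-sided limits are v(3^-) = -4 and v(3^+) = -1.
By Dirichlet's theorem the series converges to their average, [(-4) + (-1)]/2 = -5/2.

-5/2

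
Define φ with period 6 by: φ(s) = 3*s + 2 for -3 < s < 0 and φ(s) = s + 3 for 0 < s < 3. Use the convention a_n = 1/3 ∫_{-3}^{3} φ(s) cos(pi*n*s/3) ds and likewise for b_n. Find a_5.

a_5 = 1/3 ∫_{-3}^{3} φ(s) cos(5*pi*s/3) ds.
Split the integral at the breakpoints.
Integrating by parts (boundary term plus one more integral), an antiderivative of (3*s + 2) cos(5*pi*s/3) is 9*s*sin(5*pi*s/3)/(5*pi) + 6*sin(5*pi*s/3)/(5*pi) + 27*cos(5*pi*s/3)/(25*pi**2); evaluating from -3 to 0: ∫_{-3}^{0} (3*s + 2) cos(5*pi*s/3) ds = (27/(25*pi**2)) - (-27/(25*pi**2)) = 54/(25*pi**2).
Integrating by parts (boundary term plus one more integral), an antiderivative of (s + 3) cos(5*pi*s/3) is 3*s*sin(5*pi*s/3)/(5*pi) + 9*sin(5*pi*s/3)/(5*pi) + 9*cos(5*pi*s/3)/(25*pi**2); evaluating from 0 to 3: ∫_{0}^{3} (s + 3) cos(5*pi*s/3) ds = (-9/(25*pi**2)) - (9/(25*pi**2)) = -18/(25*pi**2).
Summing the pieces and multiplying by (1/3) gives a_5 = 12/(25*pi**2).

12/(25*pi**2)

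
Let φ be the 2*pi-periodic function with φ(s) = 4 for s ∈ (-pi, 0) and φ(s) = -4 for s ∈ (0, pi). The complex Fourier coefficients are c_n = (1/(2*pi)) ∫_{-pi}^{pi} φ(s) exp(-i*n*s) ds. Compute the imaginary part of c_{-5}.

-8/(5*pi)

Since φ is real-valued, Im(c_{-5}) = -(1/(2*pi)) ∫_{-pi}^{pi} φ(s) sin(-5*s) ds = b_{5}/2.
φ is odd and sin(-5*s) is odd, so the integrand is even: ∫_{-pi}^{pi} φ(s) sin(-5*s) ds = 2∫_0^{pi} φ(s) sin(-5*s) ds.
Directly, an antiderivative of (-4) sin(-5*s) is -4*cos(5*s)/5; evaluating from 0 to pi: ∫_{0}^{pi} (-4) sin(-5*s) ds = (4/5) - (-4/5) = 8/5.
So ∫_{-pi}^{pi} φ(s) sin(-5*s) ds = 16/5.
Hence Im(c_{-5}) = (-1/(2*pi))·(16/5) = -8/(5*pi).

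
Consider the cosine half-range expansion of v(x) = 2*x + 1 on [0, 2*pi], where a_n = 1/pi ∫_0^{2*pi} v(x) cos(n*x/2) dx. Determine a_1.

a_1 = 1/pi ∫_0^{2*pi} (2*x + 1) cos(x/2) dx.
Integrating by parts (boundary term plus one more integral), an antiderivative of (2*x + 1) cos(x/2) is 4*x*sin(x/2) + 2*sin(x/2) + 8*cos(x/2); evaluating from 0 to 2*pi: ∫_{0}^{2*pi} (2*x + 1) cos(x/2) dx = (-8) - (8) = -16.
Hence a_1 = (1/pi)·(-16) = -16/pi.

-16/pi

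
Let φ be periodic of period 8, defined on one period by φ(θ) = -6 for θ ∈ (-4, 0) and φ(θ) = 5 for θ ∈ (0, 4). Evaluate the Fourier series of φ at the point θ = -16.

θ = -16 differs from θ = 0 by -2 full period(s), and the series is 8-periodic.
At θ = 0 the one-sided limits are φ(0^-) = -6 and φ(0^+) = 5.
By Dirichlet's theorem the series converges to their average, [(-6) + (5)]/2 = -1/2.

-1/2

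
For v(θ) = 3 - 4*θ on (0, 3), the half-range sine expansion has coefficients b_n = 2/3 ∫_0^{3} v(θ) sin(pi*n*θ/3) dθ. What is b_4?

6/pi

b_4 = 2/3 ∫_0^{3} (3 - 4*θ) sin(4*pi*θ/3) dθ.
Integrating by parts (boundary term plus one more integral), an antiderivative of (3 - 4*θ) sin(4*pi*θ/3) is 3*θ*cos(4*pi*θ/3)/pi - 9*sin(4*pi*θ/3)/(4*pi**2) - 9*cos(4*pi*θ/3)/(4*pi); evaluating from 0 to 3: ∫_{0}^{3} (3 - 4*θ) sin(4*pi*θ/3) dθ = (27/(4*pi)) - (-9/(4*pi)) = 9/pi.
Hence b_4 = (2/3)·(9/pi) = 6/pi.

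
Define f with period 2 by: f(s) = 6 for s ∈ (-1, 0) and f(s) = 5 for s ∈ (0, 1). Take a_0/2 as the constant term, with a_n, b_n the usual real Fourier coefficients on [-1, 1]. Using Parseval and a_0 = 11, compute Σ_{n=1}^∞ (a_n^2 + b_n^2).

Parseval: a_0^2/2 + Σ_{n≥1} (a_n^2+b_n^2) = ∫_{-1}^{1} f(s)^2 ds = 61.
Subtract a_0^2/2 = 121/2: Σ (a_n^2+b_n^2) = 1/2.

1/2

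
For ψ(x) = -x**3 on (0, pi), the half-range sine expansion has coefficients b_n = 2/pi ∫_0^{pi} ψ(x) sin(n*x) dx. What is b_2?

b_2 = 2/pi ∫_0^{pi} (-x**3) sin(2*x) dx.
Integrating by parts three times (tabular method), an antiderivative of (-x**3) sin(2*x) is x**3*cos(2*x)/2 - 3*x**2*sin(2*x)/4 - 3*x*cos(2*x)/4 + 3*sin(2*x)/8; evaluating from 0 to pi: ∫_{0}^{pi} (-x**3) sin(2*x) dx = (pi*(-3 + 2*pi**2)/4) - (0) = pi*(-3 + 2*pi**2)/4.
Hence b_2 = (2/pi)·(pi*(-3 + 2*pi**2)/4) = -3/2 + pi**2.

-3/2 + pi**2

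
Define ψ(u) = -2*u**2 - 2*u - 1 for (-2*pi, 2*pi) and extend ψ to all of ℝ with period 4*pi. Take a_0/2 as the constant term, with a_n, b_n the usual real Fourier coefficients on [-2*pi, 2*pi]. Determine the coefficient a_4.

a_4 = (1/(2*pi)) ∫_{-2*pi}^{2*pi} ψ(u) cos(2*u) du.
Integrating by parts twice (tabular method), an antiderivative of (-2*u**2 - 2*u - 1) cos(2*u) is -u**2*sin(2*u) - u*sin(2*u) - u*cos(2*u) - cos(2*u)/2; evaluating from -2*pi to 2*pi: ∫_{-2*pi}^{2*pi} (-2*u**2 - 2*u - 1) cos(2*u) du = (-2*pi - 1/2) - (-1/2 + 2*pi) = -4*pi.
Hence a_4 = (1/(2*pi))·(-4*pi) = -2.

-2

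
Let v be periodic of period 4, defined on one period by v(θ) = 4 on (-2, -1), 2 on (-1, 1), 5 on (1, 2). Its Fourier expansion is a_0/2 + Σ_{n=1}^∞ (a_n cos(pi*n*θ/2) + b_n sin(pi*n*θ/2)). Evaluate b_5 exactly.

b_5 = 1/2 ∫_{-2}^{2} v(θ) sin(5*pi*θ/2) dθ.
Split the integral at the breakpoints.
Directly, an antiderivative of (4) sin(5*pi*θ/2) is -8*cos(5*pi*θ/2)/(5*pi); evaluating from -2 to -1: ∫_{-2}^{-1} (4) sin(5*pi*θ/2) dθ = (0) - (8/(5*pi)) = -8/(5*pi).
Directly, an antiderivative of (2) sin(5*pi*θ/2) is -4*cos(5*pi*θ/2)/(5*pi); evaluating from -1 to 1: ∫_{-1}^{1} (2) sin(5*pi*θ/2) dθ = (0) - (0) = 0.
Directly, an antiderivative of (5) sin(5*pi*θ/2) is -2*cos(5*pi*θ/2)/pi; evaluating from 1 to 2: ∫_{1}^{2} (5) sin(5*pi*θ/2) dθ = (2/pi) - (0) = 2/pi.
Summing the pieces and multiplying by (1/2) gives b_5 = 1/(5*pi).

1/(5*pi)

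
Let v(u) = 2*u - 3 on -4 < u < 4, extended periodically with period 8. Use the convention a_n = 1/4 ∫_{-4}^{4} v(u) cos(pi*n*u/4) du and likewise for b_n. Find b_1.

b_1 = 1/4 ∫_{-4}^{4} v(u) sin(pi*u/4) du.
Integrating by parts (boundary term plus one more integral), an antiderivative of (2*u - 3) sin(pi*u/4) is -8*u*cos(pi*u/4)/pi + 32*sin(pi*u/4)/pi**2 + 12*cos(pi*u/4)/pi; evaluating from -4 to 4: ∫_{-4}^{4} (2*u - 3) sin(pi*u/4) du = (20/pi) - (-44/pi) = 64/pi.
Hence b_1 = (1/4)·(64/pi) = 16/pi.

16/pi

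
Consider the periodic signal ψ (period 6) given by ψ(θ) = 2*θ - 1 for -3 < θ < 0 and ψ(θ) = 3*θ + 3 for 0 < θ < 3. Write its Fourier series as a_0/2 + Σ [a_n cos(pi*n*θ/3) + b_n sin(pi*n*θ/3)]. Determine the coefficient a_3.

-2/(3*pi**2)

a_3 = 1/3 ∫_{-3}^{3} ψ(θ) cos(pi*θ) dθ.
Split the integral at the breakpoints.
Integrating by parts (boundary term plus one more integral), an antiderivative of (2*θ - 1) cos(pi*θ) is 2*θ*sin(pi*θ)/pi - sin(pi*θ)/pi + 2*cos(pi*θ)/pi**2; evaluating from -3 to 0: ∫_{-3}^{0} (2*θ - 1) cos(pi*θ) dθ = (2/pi**2) - (-2/pi**2) = 4/pi**2.
Integrating by parts (boundary term plus one more integral), an antiderivative of (3*θ + 3) cos(pi*θ) is 3*θ*sin(pi*θ)/pi + 3*sin(pi*θ)/pi + 3*cos(pi*θ)/pi**2; evaluating from 0 to 3: ∫_{0}^{3} (3*θ + 3) cos(pi*θ) dθ = (-3/pi**2) - (3/pi**2) = -6/pi**2.
Summing the pieces and multiplying by (1/3) gives a_3 = -2/(3*pi**2).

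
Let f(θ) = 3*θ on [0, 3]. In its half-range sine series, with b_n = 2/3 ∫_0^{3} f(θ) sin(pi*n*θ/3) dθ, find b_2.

b_2 = 2/3 ∫_0^{3} (3*θ) sin(2*pi*θ/3) dθ.
Integrating by parts (boundary term plus one more integral), an antiderivative of (3*θ) sin(2*pi*θ/3) is -9*θ*cos(2*pi*θ/3)/(2*pi) + 27*sin(2*pi*θ/3)/(4*pi**2); evaluating from 0 to 3: ∫_{0}^{3} (3*θ) sin(2*pi*θ/3) dθ = (-27/(2*pi)) - (0) = -27/(2*pi).
Hence b_2 = (2/3)·(-27/(2*pi)) = -9/pi.

-9/pi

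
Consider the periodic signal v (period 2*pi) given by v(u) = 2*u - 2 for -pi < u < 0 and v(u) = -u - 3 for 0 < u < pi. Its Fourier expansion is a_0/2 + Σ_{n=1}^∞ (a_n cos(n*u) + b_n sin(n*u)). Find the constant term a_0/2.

a_0 = 1/pi ∫_{-pi}^{pi} v(u) du = 1/pi · (-pi*(3*pi + 10)/2) = -5 - 3*pi/2.
So the constant term a_0/2 = -5/2 - 3*pi/4.

-5/2 - 3*pi/4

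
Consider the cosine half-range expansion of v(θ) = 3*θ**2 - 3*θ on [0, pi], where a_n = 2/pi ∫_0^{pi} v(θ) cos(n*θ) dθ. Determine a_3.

4*(1 - pi)/(3*pi)

a_3 = 2/pi ∫_0^{pi} (3*θ**2 - 3*θ) cos(3*θ) dθ.
Integrating by parts twice (tabular method), an antiderivative of (3*θ**2 - 3*θ) cos(3*θ) is θ**2*sin(3*θ) - θ*sin(3*θ) + 2*θ*cos(3*θ)/3 - 2*sin(3*θ)/9 - cos(3*θ)/3; evaluating from 0 to pi: ∫_{0}^{pi} (3*θ**2 - 3*θ) cos(3*θ) dθ = (1/3 - 2*pi/3) - (-1/3) = 2/3 - 2*pi/3.
Hence a_3 = (2/pi)·(2/3 - 2*pi/3) = 4*(1 - pi)/(3*pi).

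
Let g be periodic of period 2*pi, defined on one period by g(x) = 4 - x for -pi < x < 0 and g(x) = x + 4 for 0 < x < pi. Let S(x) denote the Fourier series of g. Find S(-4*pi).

4

x = -4*pi differs from x = 0 by -2 full period(s), and the series is 2*pi-periodic.
g is continuous at x = 0 with value 4, so the series converges to 4 there.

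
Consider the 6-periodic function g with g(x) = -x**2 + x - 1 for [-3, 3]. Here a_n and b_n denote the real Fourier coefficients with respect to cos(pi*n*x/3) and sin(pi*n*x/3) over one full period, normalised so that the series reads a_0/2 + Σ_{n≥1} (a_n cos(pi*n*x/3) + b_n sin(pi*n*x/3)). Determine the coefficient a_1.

36/pi**2

a_1 = 1/3 ∫_{-3}^{3} g(x) cos(pi*x/3) dx.
Integrating by parts twice (tabular method), an antiderivative of (-x**2 + x - 1) cos(pi*x/3) is -3*x**2*sin(pi*x/3)/pi + 3*x*sin(pi*x/3)/pi - 18*x*cos(pi*x/3)/pi**2 - 3*sin(pi*x/3)/pi + 54*sin(pi*x/3)/pi**3 + 9*cos(pi*x/3)/pi**2; evaluating from -3 to 3: ∫_{-3}^{3} (-x**2 + x - 1) cos(pi*x/3) dx = (45/pi**2) - (-63/pi**2) = 108/pi**2.
Hence a_1 = (1/3)·(108/pi**2) = 36/pi**2.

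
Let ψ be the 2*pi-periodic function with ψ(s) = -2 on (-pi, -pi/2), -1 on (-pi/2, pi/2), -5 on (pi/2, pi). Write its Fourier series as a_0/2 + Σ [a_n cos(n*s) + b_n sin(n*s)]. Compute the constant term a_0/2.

a_0 = 1/pi ∫_{-pi}^{pi} ψ(s) ds = 1/pi · (-9*pi/2) = -9/2.
So the constant term a_0/2 = -9/4.

-9/4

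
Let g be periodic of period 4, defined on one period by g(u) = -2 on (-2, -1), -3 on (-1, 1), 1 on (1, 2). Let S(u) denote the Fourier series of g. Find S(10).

-1/2

u = 10 differs from u = 2 by 2 full period(s), and the series is 4-periodic.
At u = 2 the one-sided limits are g(2^-) = 1 and g(2^+) = -2.
By Dirichlet's theorem the series converges to their average, [(1) + (-2)]/2 = -1/2.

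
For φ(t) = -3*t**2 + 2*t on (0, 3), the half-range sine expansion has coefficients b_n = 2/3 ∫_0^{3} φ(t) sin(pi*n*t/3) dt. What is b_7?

b_7 = 2/3 ∫_0^{3} (-3*t**2 + 2*t) sin(7*pi*t/3) dt.
Integrating by parts twice (tabular method), an antiderivative of (-3*t**2 + 2*t) sin(7*pi*t/3) is 9*t**2*cos(7*pi*t/3)/(7*pi) - 54*t*sin(7*pi*t/3)/(49*pi**2) - 6*t*cos(7*pi*t/3)/(7*pi) + 18*sin(7*pi*t/3)/(49*pi**2) - 162*cos(7*pi*t/3)/(343*pi**3); evaluating from 0 to 3: ∫_{0}^{3} (-3*t**2 + 2*t) sin(7*pi*t/3) dt = (-9/pi + 162/(343*pi**3)) - (-162/(343*pi**3)) = -9/pi + 324/(343*pi**3).
Hence b_7 = (2/3)·(-9/pi + 324/(343*pi**3)) = -6/pi + 216/(343*pi**3).

-6/pi + 216/(343*pi**3)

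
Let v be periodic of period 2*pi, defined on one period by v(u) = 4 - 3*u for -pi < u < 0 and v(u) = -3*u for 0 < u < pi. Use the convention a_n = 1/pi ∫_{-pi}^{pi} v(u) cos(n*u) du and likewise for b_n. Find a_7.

0

a_7 = 1/pi ∫_{-pi}^{pi} v(u) cos(7*u) du.
Split the integral at the breakpoints.
Integrating by parts (boundary term plus one more integral), an antiderivative of (4 - 3*u) cos(7*u) is -3*u*sin(7*u)/7 + 4*sin(7*u)/7 - 3*cos(7*u)/49; evaluating from -pi to 0: ∫_{-pi}^{0} (4 - 3*u) cos(7*u) du = (-3/49) - (3/49) = -6/49.
Integrating by parts (boundary term plus one more integral), an antiderivative of (-3*u) cos(7*u) is -3*u*sin(7*u)/7 - 3*cos(7*u)/49; evaluating from 0 to pi: ∫_{0}^{pi} (-3*u) cos(7*u) du = (3/49) - (-3/49) = 6/49.
Summing the pieces and multiplying by (1/pi) gives a_7 = 0.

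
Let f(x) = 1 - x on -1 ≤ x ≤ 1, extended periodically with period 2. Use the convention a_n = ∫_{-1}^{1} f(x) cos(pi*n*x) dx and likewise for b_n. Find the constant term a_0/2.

a_0 = ∫_{-1}^{1} f(x) dx = 2.
So the constant term a_0/2 = 1.

1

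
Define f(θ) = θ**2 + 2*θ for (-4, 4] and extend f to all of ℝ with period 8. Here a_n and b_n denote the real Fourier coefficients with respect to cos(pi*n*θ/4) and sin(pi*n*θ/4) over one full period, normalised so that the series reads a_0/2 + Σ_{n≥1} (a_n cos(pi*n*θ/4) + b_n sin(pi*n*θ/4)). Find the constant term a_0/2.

a_0 = 1/4 ∫_{-4}^{4} f(θ) dθ = 1/4 · (128/3) = 32/3.
So the constant term a_0/2 = 16/3.

16/3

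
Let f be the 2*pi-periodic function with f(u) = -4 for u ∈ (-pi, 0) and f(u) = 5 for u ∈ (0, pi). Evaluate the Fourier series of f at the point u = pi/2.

f is continuous at u = pi/2 with value 5, so the series converges to 5 there.

5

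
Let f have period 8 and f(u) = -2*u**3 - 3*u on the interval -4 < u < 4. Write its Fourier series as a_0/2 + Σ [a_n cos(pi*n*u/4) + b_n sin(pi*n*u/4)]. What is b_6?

b_6 = 1/4 ∫_{-4}^{4} f(u) sin(3*pi*u/2) du.
f is odd and sin(3*pi*u/2) is odd, so the integrand is even and b_6 = 1/2 ∫_0^{4} f(u) sin(3*pi*u/2) du.
Integrating by parts three times (tabular method), an antiderivative of (-2*u**3 - 3*u) sin(3*pi*u/2) is 4*u**3*cos(3*pi*u/2)/(3*pi) - 8*u**2*sin(3*pi*u/2)/(3*pi**2) - 32*u*cos(3*pi*u/2)/(9*pi**3) + 2*u*cos(3*pi*u/2)/pi - 4*sin(3*pi*u/2)/(3*pi**2) + 64*sin(3*pi*u/2)/(27*pi**4); evaluating from 0 to 4: ∫_{0}^{4} (-2*u**3 - 3*u) sin(3*pi*u/2) du = (8*(-16 + 105*pi**2)/(9*pi**3)) - (0) = 8*(-16 + 105*pi**2)/(9*pi**3).
Hence b_6 = (1/2)·(8*(-16 + 105*pi**2)/(9*pi**3)) = 4*(-16 + 105*pi**2)/(9*pi**3).

4*(-16 + 105*pi**2)/(9*pi**3)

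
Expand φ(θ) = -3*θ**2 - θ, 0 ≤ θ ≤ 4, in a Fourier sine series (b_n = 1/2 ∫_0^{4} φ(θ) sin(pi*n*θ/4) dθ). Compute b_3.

8*(16 - 39*pi**2)/(9*pi**3)

b_3 = 1/2 ∫_0^{4} (-3*θ**2 - θ) sin(3*pi*θ/4) dθ.
Integrating by parts twice (tabular method), an antiderivative of (-3*θ**2 - θ) sin(3*pi*θ/4) is 4*θ**2*cos(3*pi*θ/4)/pi - 32*θ*sin(3*pi*θ/4)/(3*pi**2) + 4*θ*cos(3*pi*θ/4)/(3*pi) - 16*sin(3*pi*θ/4)/(9*pi**2) - 128*cos(3*pi*θ/4)/(9*pi**3); evaluating from 0 to 4: ∫_{0}^{4} (-3*θ**2 - θ) sin(3*pi*θ/4) dθ = (16*(8 - 39*pi**2)/(9*pi**3)) - (-128/(9*pi**3)) = 16*(16 - 39*pi**2)/(9*pi**3).
Hence b_3 = (1/2)·(16*(16 - 39*pi**2)/(9*pi**3)) = 8*(16 - 39*pi**2)/(9*pi**3).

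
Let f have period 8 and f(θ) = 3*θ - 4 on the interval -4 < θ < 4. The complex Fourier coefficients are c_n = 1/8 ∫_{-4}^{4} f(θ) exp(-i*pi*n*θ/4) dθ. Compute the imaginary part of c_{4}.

3/pi

Since f is real-valued, Im(c_{4}) = -1/8 ∫_{-4}^{4} f(θ) sin(pi*θ) dθ = -b_{4}/2.
Integrating by parts (boundary term plus one more integral), an antiderivative of (3*θ - 4) sin(pi*θ) is -3*θ*cos(pi*θ)/pi + 3*sin(pi*θ)/pi**2 + 4*cos(pi*θ)/pi; evaluating from -4 to 4: ∫_{-4}^{4} (3*θ - 4) sin(pi*θ) dθ = (-8/pi) - (16/pi) = -24/pi.
Hence Im(c_{4}) = (-1/8)·(-24/pi) = 3/pi.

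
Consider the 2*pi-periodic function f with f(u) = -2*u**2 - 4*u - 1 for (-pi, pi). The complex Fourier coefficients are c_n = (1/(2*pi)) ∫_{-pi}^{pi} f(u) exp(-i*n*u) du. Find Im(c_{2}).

Since f is real-valued, Im(c_{2}) = -(1/(2*pi)) ∫_{-pi}^{pi} f(u) sin(2*u) du = -b_{2}/2.
Integrating by parts twice (tabular method), an antiderivative of (-2*u**2 - 4*u - 1) sin(2*u) is u**2*cos(2*u) - u*sin(2*u) + 2*u*cos(2*u) - sin(2*u); evaluating from -pi to pi: ∫_{-pi}^{pi} (-2*u**2 - 4*u - 1) sin(2*u) du = (pi*(2 + pi)) - (pi*(-2 + pi)) = 4*pi.
Hence Im(c_{2}) = (-1/(2*pi))·(4*pi) = -2.

-2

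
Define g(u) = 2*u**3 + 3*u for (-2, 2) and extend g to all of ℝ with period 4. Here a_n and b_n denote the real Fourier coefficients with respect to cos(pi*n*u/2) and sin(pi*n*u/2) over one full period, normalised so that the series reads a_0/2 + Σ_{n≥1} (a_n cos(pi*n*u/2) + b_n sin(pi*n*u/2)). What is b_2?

b_2 = 1/2 ∫_{-2}^{2} g(u) sin(pi*u) du.
g is odd and sin(pi*u) is odd, so the integrand is even and b_2 = ∫_0^{2} g(u) sin(pi*u) du.
Integrating by parts three times (tabular method), an antiderivative of (2*u**3 + 3*u) sin(pi*u) is -2*u**3*cos(pi*u)/pi + 6*u**2*sin(pi*u)/pi**2 - 3*u*cos(pi*u)/pi + 12*u*cos(pi*u)/pi**3 - 12*sin(pi*u)/pi**4 + 3*sin(pi*u)/pi**2; evaluating from 0 to 2: ∫_{0}^{2} (2*u**3 + 3*u) sin(pi*u) du = (-22/pi + 24/pi**3) - (0) = -22/pi + 24/pi**3.
Hence b_2 = -22/pi + 24/pi**3.

-22/pi + 24/pi**3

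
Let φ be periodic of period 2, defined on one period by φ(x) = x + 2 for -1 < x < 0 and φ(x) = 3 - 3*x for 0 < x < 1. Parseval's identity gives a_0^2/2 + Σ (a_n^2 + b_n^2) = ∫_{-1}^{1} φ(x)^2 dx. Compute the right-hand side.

16/3

∫_{-1}^{1} φ(x)^2 dx = 16/3.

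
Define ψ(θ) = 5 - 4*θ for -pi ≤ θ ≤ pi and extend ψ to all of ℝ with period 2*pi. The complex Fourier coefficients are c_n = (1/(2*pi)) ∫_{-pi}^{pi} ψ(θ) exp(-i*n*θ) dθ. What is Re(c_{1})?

0

Since ψ is real-valued, Re(c_{1}) = (1/(2*pi)) ∫_{-pi}^{pi} ψ(θ) cos(θ) dθ = a_{1}/2.
Integrating by parts (boundary term plus one more integral), an antiderivative of (5 - 4*θ) cos(θ) is -4*θ*sin(θ) + 5*sin(θ) - 4*cos(θ); evaluating from -pi to pi: ∫_{-pi}^{pi} (5 - 4*θ) cos(θ) dθ = (4) - (4) = 0.
Hence Re(c_{1}) = (1/(2*pi))·(0) = 0.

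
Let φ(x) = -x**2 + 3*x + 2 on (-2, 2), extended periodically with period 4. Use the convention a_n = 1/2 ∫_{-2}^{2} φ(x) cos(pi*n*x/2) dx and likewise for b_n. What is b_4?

b_4 = 1/2 ∫_{-2}^{2} φ(x) sin(2*pi*x) dx.
Integrating by parts twice (tabular method), an antiderivative of (-x**2 + 3*x + 2) sin(2*pi*x) is x**2*cos(2*pi*x)/(2*pi) - x*sin(2*pi*x)/(2*pi**2) - 3*x*cos(2*pi*x)/(2*pi) + 3*sin(2*pi*x)/(4*pi**2) - cos(2*pi*x)/pi - cos(2*pi*x)/(4*pi**3); evaluating from -2 to 2: ∫_{-2}^{2} (-x**2 + 3*x + 2) sin(2*pi*x) dx = (-2/pi - 1/(4*pi**3)) - (-1/(4*pi**3) + 4/pi) = -6/pi.
Hence b_4 = (1/2)·(-6/pi) = -3/pi.

-3/pi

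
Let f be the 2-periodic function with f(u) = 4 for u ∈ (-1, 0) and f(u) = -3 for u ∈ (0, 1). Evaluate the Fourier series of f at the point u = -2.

1/2

u = -2 differs from u = 0 by -1 full period(s), and the series is 2-periodic.
At u = 0 the one-sided limits are f(0^-) = 4 and f(0^+) = -3.
By Dirichlet's theorem the series converges to their average, [(4) + (-3)]/2 = 1/2.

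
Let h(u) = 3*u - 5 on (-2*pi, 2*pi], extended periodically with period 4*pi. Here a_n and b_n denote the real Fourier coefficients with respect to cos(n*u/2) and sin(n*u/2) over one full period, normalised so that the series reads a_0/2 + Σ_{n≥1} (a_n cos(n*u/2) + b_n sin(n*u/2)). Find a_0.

a_0 = (1/(2*pi)) ∫_{-2*pi}^{2*pi} h(u) du = (1/(2*pi)) · (-20*pi) = -10.

-10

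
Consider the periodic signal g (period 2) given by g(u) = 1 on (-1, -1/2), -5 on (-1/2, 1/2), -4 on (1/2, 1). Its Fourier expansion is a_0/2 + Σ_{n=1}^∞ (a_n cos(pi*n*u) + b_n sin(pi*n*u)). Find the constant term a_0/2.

-13/4

a_0 = ∫_{-1}^{1} g(u) du = -13/2.
So the constant term a_0/2 = -13/4.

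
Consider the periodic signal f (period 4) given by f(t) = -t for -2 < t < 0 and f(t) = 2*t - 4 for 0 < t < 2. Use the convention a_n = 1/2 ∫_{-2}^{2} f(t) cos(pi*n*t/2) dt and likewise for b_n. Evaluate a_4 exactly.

0

a_4 = 1/2 ∫_{-2}^{2} f(t) cos(2*pi*t) dt.
Split the integral at the breakpoints.
Integrating by parts (boundary term plus one more integral), an antiderivative of (-t) cos(2*pi*t) is -t*sin(2*pi*t)/(2*pi) - cos(2*pi*t)/(4*pi**2); evaluating from -2 to 0: ∫_{-2}^{0} (-t) cos(2*pi*t) dt = (-1/(4*pi**2)) - (-1/(4*pi**2)) = 0.
Integrating by parts (boundary term plus one more integral), an antiderivative of (2*t - 4) cos(2*pi*t) is t*sin(2*pi*t)/pi - 2*sin(2*pi*t)/pi + cos(2*pi*t)/(2*pi**2); evaluating from 0 to 2: ∫_{0}^{2} (2*t - 4) cos(2*pi*t) dt = (1/(2*pi**2)) - (1/(2*pi**2)) = 0.
Summing the pieces and multiplying by (1/2) gives a_4 = 0.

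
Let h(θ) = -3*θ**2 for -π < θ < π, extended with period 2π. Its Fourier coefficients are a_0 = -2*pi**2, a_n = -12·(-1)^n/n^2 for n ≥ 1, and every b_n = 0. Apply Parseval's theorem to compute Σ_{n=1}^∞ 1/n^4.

Parseval: a_0^2/2 + Σ a_n^2 = (1/π) ∫_{-π}^{π} h(θ)^2 dθ = 18*pi**4/5.
Subtract a_0^2/2 = 2*pi**4: Σ a_n^2 = 8*pi**4/5.
Since a_n^2 = 144/n^4, Σ 1/n^4 = pi**4/90.

pi**4/90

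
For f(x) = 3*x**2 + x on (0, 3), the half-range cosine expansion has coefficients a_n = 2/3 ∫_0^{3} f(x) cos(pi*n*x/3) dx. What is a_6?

3/pi**2

a_6 = 2/3 ∫_0^{3} (3*x**2 + x) cos(2*pi*x) dx.
Integrating by parts twice (tabular method), an antiderivative of (3*x**2 + x) cos(2*pi*x) is 3*x**2*sin(2*pi*x)/(2*pi) + x*sin(2*pi*x)/(2*pi) + 3*x*cos(2*pi*x)/(2*pi**2) - 3*sin(2*pi*x)/(4*pi**3) + cos(2*pi*x)/(4*pi**2); evaluating from 0 to 3: ∫_{0}^{3} (3*x**2 + x) cos(2*pi*x) dx = (19/(4*pi**2)) - (1/(4*pi**2)) = 9/(2*pi**2).
Hence a_6 = (2/3)·(9/(2*pi**2)) = 3/pi**2.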